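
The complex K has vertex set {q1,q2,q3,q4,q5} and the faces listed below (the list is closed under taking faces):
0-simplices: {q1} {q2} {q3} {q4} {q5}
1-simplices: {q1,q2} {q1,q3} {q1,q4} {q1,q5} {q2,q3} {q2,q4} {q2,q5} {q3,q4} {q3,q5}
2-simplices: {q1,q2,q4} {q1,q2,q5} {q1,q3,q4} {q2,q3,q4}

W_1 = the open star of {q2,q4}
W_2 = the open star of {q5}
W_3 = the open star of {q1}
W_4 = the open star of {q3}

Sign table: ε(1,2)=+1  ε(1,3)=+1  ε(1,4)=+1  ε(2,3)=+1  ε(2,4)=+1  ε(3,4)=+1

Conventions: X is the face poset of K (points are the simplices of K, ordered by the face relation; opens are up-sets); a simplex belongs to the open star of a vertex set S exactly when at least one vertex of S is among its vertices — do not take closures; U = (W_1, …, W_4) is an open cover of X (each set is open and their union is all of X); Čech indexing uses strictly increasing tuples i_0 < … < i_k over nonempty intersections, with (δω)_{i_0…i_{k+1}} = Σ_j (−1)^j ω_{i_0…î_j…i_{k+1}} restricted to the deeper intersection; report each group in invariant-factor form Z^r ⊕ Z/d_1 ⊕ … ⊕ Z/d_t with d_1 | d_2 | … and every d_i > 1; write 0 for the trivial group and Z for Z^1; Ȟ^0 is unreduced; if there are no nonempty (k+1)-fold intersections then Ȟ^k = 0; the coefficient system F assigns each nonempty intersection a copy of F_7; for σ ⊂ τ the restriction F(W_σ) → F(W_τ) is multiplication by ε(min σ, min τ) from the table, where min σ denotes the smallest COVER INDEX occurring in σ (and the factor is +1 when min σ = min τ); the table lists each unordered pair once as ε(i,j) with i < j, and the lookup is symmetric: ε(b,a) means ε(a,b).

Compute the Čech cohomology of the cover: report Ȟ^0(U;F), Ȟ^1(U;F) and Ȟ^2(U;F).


nonempty intersections:
  W1={{q2},{q4},{q1,q2},{q1,q4},{q2,q3},{q2,q4},{q2,q5},{q3,q4},{q1,q2,q4},{q1,q2,q5},{q1,q3,q4},{q2,q3,q4}} W2={{q5},{q1,q5},{q2,q5},{q3,q5},{q1,q2,q5}} W3={{q1},{q1,q2},{q1,q3},{q1,q4},{q1,q5},{q1,q2,q4},{q1,q2,q5},{q1,q3,q4}} W4={{q3},{q1,q3},{q2,q3},{q3,q4},{q3,q5},{q1,q3,q4},{q2,q3,q4}}
  W12={{q2,q5},{q1,q2,q5}} W13={{q1,q2},{q1,q4},{q1,q2,q4},{q1,q2,q5},{q1,q3,q4}} W14={{q2,q3},{q3,q4},{q1,q3,q4},{q2,q3,q4}} W23={{q1,q5},{q1,q2,q5}} W24={{q3,q5}} W34={{q1,q3},{q1,q3,q4}}
  W123={{q1,q2,q5}} W134={{q1,q3,q4}}
C dims 4,6,2; δ0: rk_F7 3; δ1: rk_F7 2
Ȟ^0: (4−3)−0=1 ⇒ Z/7
Ȟ^1: (6−2)−3=1 ⇒ Z/7
Ȟ^2: (2−0)−2=0 ⇒ 0

Ȟ^0(U;F) ≅ Z/7,  Ȟ^1(U;F) ≅ Z/7,  Ȟ^2(U;F) ≅ 0


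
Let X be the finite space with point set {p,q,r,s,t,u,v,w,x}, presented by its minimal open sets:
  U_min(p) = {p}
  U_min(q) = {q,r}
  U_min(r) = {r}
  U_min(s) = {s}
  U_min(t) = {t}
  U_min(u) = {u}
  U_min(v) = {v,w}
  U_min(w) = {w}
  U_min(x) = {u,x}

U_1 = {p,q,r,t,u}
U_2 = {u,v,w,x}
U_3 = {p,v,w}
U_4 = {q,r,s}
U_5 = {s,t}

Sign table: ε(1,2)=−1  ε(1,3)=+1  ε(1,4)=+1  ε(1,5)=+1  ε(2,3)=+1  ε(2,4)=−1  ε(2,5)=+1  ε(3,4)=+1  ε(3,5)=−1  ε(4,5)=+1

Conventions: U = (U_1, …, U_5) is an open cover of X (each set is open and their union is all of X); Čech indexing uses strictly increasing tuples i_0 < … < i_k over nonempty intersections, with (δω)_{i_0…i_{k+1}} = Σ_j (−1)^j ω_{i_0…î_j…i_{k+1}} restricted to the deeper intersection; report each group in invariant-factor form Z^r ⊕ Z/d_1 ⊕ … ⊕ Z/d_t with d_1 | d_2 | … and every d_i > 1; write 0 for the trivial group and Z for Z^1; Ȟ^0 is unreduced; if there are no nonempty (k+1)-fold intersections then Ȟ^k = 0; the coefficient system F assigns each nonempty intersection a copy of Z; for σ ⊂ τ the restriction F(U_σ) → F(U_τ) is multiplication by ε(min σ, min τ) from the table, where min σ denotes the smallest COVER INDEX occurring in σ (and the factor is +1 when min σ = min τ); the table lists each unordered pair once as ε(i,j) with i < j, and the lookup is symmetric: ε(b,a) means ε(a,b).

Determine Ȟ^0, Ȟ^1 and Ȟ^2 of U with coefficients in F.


cover nerve:
  U12={u} U13={p} U14={q,r} U15={t} U23={v,w} U45={s}
C dims 5,6; δ0: rk 5, SNF 1^4·2
Ȟ^0: (5−5)−0=0 ⇒ 0
Ȟ^1: (6−0)−5=1 plus torsion [2] ⇒ Z ⊕ Z/2
Ȟ^2: (0−0)−0=0 ⇒ 0

Ȟ^0 ≅ 0, Ȟ^1 ≅ Z ⊕ Z/2 and Ȟ^2 ≅ 0


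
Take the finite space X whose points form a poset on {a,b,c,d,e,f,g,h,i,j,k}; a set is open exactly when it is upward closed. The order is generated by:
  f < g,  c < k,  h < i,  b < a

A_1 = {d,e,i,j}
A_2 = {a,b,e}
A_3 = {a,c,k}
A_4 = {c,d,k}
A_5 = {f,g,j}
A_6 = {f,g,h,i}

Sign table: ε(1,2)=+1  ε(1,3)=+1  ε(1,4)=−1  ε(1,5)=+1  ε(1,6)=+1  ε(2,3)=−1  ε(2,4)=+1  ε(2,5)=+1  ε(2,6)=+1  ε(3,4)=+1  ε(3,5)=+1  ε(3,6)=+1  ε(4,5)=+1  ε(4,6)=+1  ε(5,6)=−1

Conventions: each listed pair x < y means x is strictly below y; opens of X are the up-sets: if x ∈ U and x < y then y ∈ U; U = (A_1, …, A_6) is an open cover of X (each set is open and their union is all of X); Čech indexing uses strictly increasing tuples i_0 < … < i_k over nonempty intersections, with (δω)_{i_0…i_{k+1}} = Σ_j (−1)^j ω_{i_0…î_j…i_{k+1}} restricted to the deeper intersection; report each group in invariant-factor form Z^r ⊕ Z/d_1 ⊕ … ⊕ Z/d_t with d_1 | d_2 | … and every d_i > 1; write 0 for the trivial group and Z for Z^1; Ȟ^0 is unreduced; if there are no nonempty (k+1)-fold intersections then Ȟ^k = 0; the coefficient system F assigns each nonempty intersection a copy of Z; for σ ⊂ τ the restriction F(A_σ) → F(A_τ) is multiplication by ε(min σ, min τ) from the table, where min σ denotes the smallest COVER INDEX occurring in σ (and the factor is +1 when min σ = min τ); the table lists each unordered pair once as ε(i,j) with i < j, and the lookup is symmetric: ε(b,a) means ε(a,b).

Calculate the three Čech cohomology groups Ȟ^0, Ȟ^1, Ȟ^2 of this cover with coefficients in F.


nerve simplices:
  A12={e} A14={d} A15={j} A16={i} A23={a} A34={c,k} A56={f,g}
C dims 6,7; δ0: rk 6, SNF 1^5·2
degree 0: 6−6−0 = 0 → Ȟ^0 ≅ 0
degree 1: 7−0−6 = 1 plus torsion [2] → Ȟ^1 ≅ Z ⊕ Z/2
degree 2: 0−0−0 = 0 → Ȟ^2 ≅ 0

Ȟ^0(U;F) ≅ 0, Ȟ^1(U;F) ≅ Z ⊕ Z/2 and Ȟ^2(U;F) ≅ 0


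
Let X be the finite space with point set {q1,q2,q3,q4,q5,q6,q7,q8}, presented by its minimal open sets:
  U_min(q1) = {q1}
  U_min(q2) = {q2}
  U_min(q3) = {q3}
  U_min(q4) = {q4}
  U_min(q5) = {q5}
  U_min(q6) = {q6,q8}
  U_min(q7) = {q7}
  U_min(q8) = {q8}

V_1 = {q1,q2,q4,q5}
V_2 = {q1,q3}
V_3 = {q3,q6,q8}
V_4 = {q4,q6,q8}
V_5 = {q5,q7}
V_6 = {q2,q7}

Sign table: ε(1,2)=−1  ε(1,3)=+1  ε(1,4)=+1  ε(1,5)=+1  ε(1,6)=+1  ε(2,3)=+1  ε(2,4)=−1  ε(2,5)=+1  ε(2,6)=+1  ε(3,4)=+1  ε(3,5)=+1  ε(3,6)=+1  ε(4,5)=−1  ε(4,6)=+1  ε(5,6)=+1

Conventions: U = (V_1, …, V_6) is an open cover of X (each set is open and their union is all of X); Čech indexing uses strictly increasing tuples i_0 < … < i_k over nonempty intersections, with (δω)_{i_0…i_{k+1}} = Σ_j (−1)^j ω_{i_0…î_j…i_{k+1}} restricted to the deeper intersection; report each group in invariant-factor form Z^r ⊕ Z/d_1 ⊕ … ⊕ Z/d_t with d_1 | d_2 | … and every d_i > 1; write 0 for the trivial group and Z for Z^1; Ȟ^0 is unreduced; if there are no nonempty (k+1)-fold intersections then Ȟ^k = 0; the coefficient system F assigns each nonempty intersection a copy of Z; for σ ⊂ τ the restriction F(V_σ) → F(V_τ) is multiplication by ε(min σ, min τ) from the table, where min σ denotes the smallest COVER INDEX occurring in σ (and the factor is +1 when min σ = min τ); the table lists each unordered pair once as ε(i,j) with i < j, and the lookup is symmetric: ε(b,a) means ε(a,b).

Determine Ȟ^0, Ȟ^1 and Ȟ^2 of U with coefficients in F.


nonempty intersections:
  V12={q1} V14={q4} V15={q5} V16={q2} V23={q3} V34={q6,q8} V56={q7}
C dims 6,7; δ0: rk 6, SNF 1^5·2
Ȟ^0: (6−6)−0=0 ⇒ 0
Ȟ^1: (7−0)−6=1 plus torsion [2] ⇒ Z ⊕ Z/2
Ȟ^2: (0−0)−0=0 ⇒ 0

Ȟ^0(U;F) ≅ 0, Ȟ^1(U;F) ≅ Z ⊕ Z/2 and Ȟ^2(U;F) ≅ 0


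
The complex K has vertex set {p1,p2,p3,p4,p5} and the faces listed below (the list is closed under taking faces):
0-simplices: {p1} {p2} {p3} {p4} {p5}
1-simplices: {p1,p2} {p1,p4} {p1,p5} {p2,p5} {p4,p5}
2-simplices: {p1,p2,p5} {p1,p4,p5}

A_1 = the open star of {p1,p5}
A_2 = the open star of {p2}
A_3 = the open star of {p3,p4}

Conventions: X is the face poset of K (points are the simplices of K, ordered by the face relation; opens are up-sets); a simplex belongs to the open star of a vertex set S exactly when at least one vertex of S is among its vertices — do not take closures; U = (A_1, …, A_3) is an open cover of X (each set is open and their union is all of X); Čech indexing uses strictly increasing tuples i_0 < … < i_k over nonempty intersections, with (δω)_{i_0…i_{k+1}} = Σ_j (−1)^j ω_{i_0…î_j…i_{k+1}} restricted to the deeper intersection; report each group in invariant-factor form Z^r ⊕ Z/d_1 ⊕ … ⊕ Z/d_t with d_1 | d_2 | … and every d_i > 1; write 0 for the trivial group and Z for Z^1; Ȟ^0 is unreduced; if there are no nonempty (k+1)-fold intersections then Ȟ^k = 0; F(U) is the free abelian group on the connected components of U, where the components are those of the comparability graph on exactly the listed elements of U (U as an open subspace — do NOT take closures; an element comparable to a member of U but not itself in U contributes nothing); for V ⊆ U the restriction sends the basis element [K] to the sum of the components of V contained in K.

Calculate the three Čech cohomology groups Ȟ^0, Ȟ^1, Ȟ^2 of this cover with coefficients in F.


Ȟ^0(U;F) ≅ Z^2, Ȟ^1(U;F) ≅ 0 and Ȟ^2(U;F) ≅ 0

nonempty intersections:
  A1={{p1},{p5},{p1,p2},{p1,p4},{p1,p5},{p2,p5},{p4,p5},{p1,p2,p5},{p1,p4,p5}} A2={{p2},{p1,p2},{p2,p5},{p1,p2,p5}} A3={{p3},{p4},{p1,p4},{p4,p5},{p1,p4,p5}}
  A12={{p1,p2},{p2,p5},{p1,p2,p5}} A13={{p1,p4},{p4,p5},{p1,p4,p5}}
components per intersection:
  A1: {{p1},{p5},{p1,p2},{p1,p4},{p1,p5},{p2,p5},{p4,p5},{p1,p2,p5},{p1,p4,p5}}
  A2: {{p2},{p1,p2},{p2,p5},{p1,p2,p5}}
  A3: {{p3}} {{p4},{p1,p4},{p4,p5},{p1,p4,p5}}
  A12: {{p1,p2},{p2,p5},{p1,p2,p5}}
  A13: {{p1,p4},{p4,p5},{p1,p4,p5}}
C dims 4,2; δ0: rk 2, SNF 1^2
Ȟ^0: (4−2)−0=2 ⇒ Z^2
Ȟ^1: (2−0)−2=0 ⇒ 0
Ȟ^2: (0−0)−0=0 ⇒ 0


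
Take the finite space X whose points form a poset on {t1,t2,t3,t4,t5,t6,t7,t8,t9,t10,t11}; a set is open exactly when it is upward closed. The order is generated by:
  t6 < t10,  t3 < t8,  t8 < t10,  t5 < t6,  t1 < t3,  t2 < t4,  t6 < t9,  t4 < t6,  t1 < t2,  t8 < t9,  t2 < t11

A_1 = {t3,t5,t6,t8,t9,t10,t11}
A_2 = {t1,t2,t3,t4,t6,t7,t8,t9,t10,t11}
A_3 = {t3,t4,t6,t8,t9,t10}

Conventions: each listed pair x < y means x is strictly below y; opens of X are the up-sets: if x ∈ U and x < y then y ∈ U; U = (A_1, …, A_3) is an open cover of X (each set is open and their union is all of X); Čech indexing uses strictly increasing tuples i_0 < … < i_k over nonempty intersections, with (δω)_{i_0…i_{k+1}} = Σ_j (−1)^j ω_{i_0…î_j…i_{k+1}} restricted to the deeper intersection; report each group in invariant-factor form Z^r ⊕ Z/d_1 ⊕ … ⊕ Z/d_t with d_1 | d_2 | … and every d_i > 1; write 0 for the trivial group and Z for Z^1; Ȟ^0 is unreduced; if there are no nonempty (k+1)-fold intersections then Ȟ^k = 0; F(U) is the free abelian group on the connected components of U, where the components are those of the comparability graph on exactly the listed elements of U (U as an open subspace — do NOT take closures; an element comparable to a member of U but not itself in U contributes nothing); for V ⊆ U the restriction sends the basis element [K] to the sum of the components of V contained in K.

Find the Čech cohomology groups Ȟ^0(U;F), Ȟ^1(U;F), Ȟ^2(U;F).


nonempty overlaps:
  A12={t3,t6,t8,t9,t10,t11} A13={t3,t6,t8,t9,t10} A23={t3,t4,t6,t8,t9,t10}
  A123={t3,t6,t8,t9,t10}
components per intersection:
  A1: {t3,t5,t6,t8,t9,t10} {t11}
  A2: {t1,t2,t3,t4,t6,t8,t9,t10,t11} {t7}
  A3: {t3,t4,t6,t8,t9,t10}
  A12: {t3,t6,t8,t9,t10} {t11}
  A13: {t3,t6,t8,t9,t10}
  A23: {t3,t4,t6,t8,t9,t10}
  A123: {t3,t6,t8,t9,t10}
C dims 5,4,1; δ0: rk 3, SNF 1^3; δ1: rk 1, SNF 1^1
degree 0: 5−3−0 = 2 → Ȟ^0 ≅ Z^2
degree 1: 4−1−3 = 0 → Ȟ^1 ≅ 0
degree 2: 1−0−1 = 0 → Ȟ^2 ≅ 0

Ȟ^0 = Z^2, Ȟ^1 = 0, Ȟ^2 = 0


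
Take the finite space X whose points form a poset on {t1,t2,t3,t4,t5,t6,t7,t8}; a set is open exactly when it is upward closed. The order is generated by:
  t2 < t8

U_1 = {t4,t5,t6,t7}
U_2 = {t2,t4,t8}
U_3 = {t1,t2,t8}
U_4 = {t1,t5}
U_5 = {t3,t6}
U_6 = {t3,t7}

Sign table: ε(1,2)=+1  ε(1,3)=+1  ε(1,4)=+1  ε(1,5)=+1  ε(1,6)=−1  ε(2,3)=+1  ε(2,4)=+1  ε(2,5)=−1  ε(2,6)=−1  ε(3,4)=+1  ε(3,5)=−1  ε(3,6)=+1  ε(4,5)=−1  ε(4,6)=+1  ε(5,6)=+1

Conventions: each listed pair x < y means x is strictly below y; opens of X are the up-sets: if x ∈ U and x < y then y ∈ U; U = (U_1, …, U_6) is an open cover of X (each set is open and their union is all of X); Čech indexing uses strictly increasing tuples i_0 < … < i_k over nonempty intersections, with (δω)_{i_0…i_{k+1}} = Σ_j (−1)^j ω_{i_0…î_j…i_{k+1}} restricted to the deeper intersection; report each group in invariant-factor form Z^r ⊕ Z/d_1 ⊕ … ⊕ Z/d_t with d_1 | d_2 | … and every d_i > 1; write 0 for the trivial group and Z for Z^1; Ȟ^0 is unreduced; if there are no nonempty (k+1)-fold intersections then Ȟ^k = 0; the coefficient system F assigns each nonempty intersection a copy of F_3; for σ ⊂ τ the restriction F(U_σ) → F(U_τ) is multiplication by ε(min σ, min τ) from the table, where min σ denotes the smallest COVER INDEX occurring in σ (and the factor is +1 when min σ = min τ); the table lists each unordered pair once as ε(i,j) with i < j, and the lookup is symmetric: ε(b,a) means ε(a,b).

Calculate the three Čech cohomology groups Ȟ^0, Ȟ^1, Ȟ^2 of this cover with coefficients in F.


Ȟ^0(U;F) ≅ 0; Ȟ^1(U;F) ≅ Z/3; Ȟ^2(U;F) ≅ 0

nerve simplices:
  U12={t4} U14={t5} U15={t6} U16={t7} U23={t2,t8} U34={t1} U56={t3}
C dims 6,7; δ0: rk_F3 6
degree 0: 6−6−0 = 0 → Ȟ^0 ≅ 0
degree 1: 7−0−6 = 1 → Ȟ^1 ≅ Z/3
degree 2: 0−0−0 = 0 → Ȟ^2 ≅ 0


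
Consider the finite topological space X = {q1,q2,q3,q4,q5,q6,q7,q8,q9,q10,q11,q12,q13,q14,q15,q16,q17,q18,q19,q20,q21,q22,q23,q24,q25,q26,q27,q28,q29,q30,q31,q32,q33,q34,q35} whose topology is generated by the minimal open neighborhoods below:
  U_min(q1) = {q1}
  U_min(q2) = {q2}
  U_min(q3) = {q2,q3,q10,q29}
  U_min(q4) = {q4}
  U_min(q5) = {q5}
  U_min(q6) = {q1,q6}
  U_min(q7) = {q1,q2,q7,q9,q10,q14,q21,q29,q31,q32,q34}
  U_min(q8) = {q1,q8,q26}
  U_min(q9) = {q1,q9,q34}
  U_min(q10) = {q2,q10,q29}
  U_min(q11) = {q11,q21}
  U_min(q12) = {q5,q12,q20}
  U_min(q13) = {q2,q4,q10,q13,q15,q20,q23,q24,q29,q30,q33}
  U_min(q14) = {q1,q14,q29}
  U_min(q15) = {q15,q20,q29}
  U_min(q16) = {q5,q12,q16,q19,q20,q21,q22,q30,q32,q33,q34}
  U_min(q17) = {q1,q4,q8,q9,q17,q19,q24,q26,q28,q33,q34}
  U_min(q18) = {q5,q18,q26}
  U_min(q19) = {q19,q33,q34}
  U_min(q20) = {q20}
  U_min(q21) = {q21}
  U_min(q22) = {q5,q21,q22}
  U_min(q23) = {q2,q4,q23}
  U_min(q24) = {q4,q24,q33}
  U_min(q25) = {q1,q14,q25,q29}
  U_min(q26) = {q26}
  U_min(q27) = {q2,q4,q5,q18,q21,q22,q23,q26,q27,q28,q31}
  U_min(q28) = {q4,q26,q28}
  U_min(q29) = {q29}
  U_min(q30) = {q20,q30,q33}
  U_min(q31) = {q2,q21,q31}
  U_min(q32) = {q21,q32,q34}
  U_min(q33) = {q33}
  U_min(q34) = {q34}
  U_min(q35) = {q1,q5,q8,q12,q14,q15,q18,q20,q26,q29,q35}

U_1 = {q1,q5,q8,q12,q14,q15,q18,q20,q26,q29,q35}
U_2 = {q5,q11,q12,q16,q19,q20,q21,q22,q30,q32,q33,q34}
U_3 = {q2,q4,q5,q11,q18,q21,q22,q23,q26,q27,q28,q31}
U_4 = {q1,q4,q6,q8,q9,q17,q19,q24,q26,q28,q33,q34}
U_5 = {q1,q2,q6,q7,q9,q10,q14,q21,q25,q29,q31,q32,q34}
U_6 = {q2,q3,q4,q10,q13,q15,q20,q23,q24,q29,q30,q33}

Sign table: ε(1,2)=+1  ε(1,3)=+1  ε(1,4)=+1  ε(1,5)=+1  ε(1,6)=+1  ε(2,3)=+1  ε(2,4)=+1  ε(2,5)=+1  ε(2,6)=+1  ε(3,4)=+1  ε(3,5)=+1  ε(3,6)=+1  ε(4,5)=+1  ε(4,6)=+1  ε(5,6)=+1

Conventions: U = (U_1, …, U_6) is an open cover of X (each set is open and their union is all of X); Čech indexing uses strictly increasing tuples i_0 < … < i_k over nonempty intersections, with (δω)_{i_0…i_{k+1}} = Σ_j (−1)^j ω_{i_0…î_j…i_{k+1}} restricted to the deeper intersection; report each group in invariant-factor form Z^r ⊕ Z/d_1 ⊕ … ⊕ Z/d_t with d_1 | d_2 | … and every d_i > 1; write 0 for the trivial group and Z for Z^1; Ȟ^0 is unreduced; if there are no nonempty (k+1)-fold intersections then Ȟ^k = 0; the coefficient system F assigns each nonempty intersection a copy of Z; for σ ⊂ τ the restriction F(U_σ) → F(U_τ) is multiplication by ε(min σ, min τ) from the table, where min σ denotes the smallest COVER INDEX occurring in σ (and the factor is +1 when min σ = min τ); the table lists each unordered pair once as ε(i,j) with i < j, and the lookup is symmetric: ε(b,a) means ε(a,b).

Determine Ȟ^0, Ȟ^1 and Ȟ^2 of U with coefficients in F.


Ȟ^0 = Z, Ȟ^1 = 0, Ȟ^2 = Z/2

nerve of the cover:
  U12={q5,q12,q20} U13={q5,q18,q26} U14={q1,q8,q26} U15={q1,q14,q29} U16={q15,q20,q29} U23={q5,q11,q21,q22} U24={q19,q33,q34} U25={q21,q32,q34} U26={q20,q30,q33} U34={q4,q26,q28} U35={q2,q21,q31} U36={q2,q4,q23} U45={q1,q6,q9,q34} U46={q4,q24,q33} U56={q2,q10,q29}
  U123={q5} U126={q20} U134={q26} U145={q1} U156={q29} U235={q21} U245={q34} U246={q33} U346={q4} U356={q2}
C dims 6,15,10; δ0: rk 5, SNF 1^5; δ1: rk 10, SNF 1^9·2
Ȟ^0 = (6 − 5) − 0 = 1, so Ȟ^0 ≅ Z
Ȟ^1 = (15 − 10) − 5 = 0, so Ȟ^1 ≅ 0
Ȟ^2 = (10 − 0) − 10 = 0 plus torsion [2], so Ȟ^2 ≅ Z/2


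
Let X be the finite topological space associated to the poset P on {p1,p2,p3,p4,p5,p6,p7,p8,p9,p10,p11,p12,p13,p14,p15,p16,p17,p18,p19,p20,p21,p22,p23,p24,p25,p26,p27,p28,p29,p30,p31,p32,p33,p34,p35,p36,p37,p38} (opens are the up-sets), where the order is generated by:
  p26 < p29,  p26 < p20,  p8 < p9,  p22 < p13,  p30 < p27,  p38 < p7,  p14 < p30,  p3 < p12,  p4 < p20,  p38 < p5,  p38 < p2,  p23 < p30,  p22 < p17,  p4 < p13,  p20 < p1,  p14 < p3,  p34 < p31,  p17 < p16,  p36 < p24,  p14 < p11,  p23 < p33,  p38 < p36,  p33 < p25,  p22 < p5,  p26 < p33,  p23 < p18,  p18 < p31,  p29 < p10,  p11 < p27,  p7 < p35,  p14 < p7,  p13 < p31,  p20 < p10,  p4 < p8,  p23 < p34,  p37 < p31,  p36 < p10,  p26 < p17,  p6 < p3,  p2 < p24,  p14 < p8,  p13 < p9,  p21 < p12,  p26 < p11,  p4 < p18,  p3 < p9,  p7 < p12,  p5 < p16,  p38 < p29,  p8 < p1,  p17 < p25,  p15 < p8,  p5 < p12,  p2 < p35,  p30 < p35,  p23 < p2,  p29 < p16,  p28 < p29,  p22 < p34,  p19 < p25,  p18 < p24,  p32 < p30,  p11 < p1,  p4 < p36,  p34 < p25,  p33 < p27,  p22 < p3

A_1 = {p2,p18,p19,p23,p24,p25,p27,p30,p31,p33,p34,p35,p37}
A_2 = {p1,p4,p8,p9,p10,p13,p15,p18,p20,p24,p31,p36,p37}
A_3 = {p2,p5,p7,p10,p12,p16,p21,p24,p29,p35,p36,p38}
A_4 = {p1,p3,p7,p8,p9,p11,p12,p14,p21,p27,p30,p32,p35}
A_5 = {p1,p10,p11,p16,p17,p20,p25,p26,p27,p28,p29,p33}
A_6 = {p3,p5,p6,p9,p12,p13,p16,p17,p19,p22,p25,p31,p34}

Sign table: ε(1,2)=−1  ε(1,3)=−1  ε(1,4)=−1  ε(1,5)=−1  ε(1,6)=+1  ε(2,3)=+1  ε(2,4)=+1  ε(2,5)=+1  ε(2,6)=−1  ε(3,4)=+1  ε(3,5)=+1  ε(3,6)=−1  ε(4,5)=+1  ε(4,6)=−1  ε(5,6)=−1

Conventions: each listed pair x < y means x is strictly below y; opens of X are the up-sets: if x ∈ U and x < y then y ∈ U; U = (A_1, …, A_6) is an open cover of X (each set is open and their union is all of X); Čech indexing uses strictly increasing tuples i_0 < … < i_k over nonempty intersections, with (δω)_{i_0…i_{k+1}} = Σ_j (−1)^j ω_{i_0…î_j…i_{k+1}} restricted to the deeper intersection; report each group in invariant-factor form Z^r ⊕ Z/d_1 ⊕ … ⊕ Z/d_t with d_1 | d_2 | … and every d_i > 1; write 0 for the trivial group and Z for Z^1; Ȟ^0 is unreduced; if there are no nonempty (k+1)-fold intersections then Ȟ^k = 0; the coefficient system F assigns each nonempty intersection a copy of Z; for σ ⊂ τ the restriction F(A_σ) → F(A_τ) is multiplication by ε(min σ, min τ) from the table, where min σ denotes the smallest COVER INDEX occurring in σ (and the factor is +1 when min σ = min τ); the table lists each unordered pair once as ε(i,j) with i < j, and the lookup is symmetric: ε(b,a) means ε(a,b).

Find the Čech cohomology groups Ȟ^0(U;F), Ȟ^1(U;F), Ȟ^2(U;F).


Ȟ^0 ≅ Z, Ȟ^1 ≅ 0 and Ȟ^2 ≅ Z/2

nonempty intersections:
  A12={p18,p24,p31,p37} A13={p2,p24,p35} A14={p27,p30,p35} A15={p25,p27,p33} A16={p19,p25,p31,p34} A23={p10,p24,p36} A24={p1,p8,p9} A25={p1,p10,p20} A26={p9,p13,p31} A34={p7,p12,p21,p35} A35={p10,p16,p29} A36={p5,p12,p16} A45={p1,p11,p27} A46={p3,p9,p12} A56={p16,p17,p25}
  A123={p24} A126={p31} A134={p35} A145={p27} A156={p25} A235={p10} A245={p1} A246={p9} A346={p12} A356={p16}
C dims 6,15,10; δ0: rk 5, SNF 1^5; δ1: rk 10, SNF 1^9·2
Ȟ^0: (6−5)−0=1 ⇒ Z
Ȟ^1: (15−10)−5=0 ⇒ 0
Ȟ^2: (10−0)−10=0 plus torsion [2] ⇒ Z/2


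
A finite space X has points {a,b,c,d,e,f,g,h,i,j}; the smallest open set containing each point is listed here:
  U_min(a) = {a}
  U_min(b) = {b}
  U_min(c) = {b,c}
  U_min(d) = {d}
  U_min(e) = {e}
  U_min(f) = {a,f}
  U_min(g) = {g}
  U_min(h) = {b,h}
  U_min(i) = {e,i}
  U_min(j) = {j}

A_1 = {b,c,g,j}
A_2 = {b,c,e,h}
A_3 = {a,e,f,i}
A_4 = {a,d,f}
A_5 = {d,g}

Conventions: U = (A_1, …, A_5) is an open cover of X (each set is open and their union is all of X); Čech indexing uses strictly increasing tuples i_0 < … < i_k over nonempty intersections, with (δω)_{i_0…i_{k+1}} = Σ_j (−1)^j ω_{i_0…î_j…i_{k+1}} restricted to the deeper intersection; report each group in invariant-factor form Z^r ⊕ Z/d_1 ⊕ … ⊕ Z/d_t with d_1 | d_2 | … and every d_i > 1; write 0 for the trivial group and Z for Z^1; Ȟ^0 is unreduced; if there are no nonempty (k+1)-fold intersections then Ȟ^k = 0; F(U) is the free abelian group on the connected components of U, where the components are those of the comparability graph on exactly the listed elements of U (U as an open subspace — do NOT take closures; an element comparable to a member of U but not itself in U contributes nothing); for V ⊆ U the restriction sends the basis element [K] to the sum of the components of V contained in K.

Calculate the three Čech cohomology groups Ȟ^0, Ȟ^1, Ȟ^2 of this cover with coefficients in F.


nerve of the cover:
  A12={b,c} A15={g} A23={e} A34={a,f} A45={d}
components per intersection:
  A1: {b,c} {g} {j}
  A2: {b,c,h} {e}
  A3: {a,f} {e,i}
  A4: {a,f} {d}
  A5: {d} {g}
  A12: {b,c}
  A15: {g}
  A23: {e}
  A34: {a,f}
  A45: {d}
C dims 11,5; δ0: rk 5, SNF 1^5
Ȟ^0 = (11 − 5) − 0 = 6, so Ȟ^0 ≅ Z^6
Ȟ^1 = (5 − 0) − 5 = 0, so Ȟ^1 ≅ 0
Ȟ^2 = (0 − 0) − 0 = 0, so Ȟ^2 ≅ 0

Ȟ^0 = Z^6,  Ȟ^1 = 0,  Ȟ^2 = 0


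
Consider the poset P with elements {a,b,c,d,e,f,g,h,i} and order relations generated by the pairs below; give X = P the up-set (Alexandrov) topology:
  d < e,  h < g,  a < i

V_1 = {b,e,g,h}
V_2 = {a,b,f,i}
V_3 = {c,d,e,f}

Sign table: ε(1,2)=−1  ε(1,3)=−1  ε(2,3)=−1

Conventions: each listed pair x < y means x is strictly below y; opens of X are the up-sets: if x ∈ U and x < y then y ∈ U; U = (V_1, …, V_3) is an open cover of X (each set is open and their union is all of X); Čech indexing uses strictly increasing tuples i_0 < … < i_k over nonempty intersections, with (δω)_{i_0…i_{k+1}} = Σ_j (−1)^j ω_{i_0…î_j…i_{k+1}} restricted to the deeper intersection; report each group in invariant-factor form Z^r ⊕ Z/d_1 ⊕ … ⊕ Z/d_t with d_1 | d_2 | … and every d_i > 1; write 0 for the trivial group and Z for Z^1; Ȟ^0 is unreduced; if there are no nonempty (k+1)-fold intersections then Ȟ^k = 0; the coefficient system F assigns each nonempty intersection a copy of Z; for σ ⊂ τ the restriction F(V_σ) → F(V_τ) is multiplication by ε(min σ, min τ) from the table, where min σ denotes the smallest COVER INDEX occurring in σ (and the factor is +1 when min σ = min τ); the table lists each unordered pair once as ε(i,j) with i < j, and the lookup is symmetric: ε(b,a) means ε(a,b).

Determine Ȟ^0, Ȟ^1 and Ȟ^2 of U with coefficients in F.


Ȟ^0 ≅ 0, Ȟ^1 ≅ Z/2, Ȟ^2 ≅ 0

nerve simplices:
  V12={b} V13={e} V23={f}
C dims 3,3; δ0: rk 3, SNF 1^2·2
degree 0: 3−3−0 = 0 → Ȟ^0 ≅ 0
degree 1: 3−0−3 = 0 plus torsion [2] → Ȟ^1 ≅ Z/2
degree 2: 0−0−0 = 0 → Ȟ^2 ≅ 0


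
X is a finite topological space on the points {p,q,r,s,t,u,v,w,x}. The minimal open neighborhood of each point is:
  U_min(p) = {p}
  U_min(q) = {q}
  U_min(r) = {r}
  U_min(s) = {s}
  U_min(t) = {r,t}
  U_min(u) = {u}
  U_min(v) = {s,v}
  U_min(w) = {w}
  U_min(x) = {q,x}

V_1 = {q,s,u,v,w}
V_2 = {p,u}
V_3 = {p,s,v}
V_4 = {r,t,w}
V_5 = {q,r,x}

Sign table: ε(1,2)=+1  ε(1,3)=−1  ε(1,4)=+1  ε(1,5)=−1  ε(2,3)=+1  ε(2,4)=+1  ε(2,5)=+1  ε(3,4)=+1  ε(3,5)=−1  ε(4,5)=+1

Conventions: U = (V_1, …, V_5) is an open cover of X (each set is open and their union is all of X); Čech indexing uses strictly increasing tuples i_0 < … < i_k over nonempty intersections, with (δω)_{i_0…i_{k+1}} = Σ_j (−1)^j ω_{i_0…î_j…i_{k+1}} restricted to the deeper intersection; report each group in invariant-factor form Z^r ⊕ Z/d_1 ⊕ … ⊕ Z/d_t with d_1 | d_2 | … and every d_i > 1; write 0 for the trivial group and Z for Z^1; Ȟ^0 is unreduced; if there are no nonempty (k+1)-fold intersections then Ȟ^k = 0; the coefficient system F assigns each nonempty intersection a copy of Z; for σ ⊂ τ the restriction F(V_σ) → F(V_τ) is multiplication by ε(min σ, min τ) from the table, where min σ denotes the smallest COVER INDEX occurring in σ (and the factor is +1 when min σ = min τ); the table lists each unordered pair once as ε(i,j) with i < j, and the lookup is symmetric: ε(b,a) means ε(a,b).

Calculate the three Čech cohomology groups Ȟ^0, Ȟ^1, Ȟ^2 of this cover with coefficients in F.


nonempty intersections:
  V12={u} V13={s,v} V14={w} V15={q} V23={p} V45={r}
C dims 5,6; δ0: rk 5, SNF 1^4·2
Ȟ^0: (5−5)−0=0 ⇒ 0
Ȟ^1: (6−0)−5=1 plus torsion [2] ⇒ Z ⊕ Z/2
Ȟ^2: (0−0)−0=0 ⇒ 0

Ȟ^0(U;F) ≅ 0,  Ȟ^1(U;F) ≅ Z ⊕ Z/2,  Ȟ^2(U;F) ≅ 0


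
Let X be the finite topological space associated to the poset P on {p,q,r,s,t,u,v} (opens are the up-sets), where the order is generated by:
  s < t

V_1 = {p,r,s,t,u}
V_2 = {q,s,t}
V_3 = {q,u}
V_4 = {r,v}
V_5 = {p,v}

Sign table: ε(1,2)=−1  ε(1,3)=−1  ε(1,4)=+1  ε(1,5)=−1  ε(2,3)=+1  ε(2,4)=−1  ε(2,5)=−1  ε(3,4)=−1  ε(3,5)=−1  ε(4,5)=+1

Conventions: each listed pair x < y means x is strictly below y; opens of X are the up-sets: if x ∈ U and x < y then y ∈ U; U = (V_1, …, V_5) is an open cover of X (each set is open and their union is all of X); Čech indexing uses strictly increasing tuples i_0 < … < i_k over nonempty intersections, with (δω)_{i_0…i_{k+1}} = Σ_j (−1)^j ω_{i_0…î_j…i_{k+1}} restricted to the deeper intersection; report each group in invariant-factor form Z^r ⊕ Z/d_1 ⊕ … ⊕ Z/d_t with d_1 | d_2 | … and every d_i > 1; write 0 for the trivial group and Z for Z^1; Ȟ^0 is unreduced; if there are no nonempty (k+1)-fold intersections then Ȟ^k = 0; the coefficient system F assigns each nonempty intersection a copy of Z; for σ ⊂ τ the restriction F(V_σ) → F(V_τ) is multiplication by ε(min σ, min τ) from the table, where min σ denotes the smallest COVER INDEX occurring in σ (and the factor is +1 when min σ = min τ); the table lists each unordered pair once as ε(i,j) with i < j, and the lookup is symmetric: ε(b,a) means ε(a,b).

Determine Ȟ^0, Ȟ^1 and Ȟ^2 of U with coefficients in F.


Ȟ^0 = 0, Ȟ^1 = Z ⊕ Z/2 and Ȟ^2 = 0

nonempty overlaps:
  V12={s,t} V13={u} V14={r} V15={p} V23={q} V45={v}
C dims 5,6; δ0: rk 5, SNF 1^4·2
degree 0: 5−5−0 = 0 → Ȟ^0 ≅ 0
degree 1: 6−0−5 = 1 plus torsion [2] → Ȟ^1 ≅ Z ⊕ Z/2
degree 2: 0−0−0 = 0 → Ȟ^2 ≅ 0


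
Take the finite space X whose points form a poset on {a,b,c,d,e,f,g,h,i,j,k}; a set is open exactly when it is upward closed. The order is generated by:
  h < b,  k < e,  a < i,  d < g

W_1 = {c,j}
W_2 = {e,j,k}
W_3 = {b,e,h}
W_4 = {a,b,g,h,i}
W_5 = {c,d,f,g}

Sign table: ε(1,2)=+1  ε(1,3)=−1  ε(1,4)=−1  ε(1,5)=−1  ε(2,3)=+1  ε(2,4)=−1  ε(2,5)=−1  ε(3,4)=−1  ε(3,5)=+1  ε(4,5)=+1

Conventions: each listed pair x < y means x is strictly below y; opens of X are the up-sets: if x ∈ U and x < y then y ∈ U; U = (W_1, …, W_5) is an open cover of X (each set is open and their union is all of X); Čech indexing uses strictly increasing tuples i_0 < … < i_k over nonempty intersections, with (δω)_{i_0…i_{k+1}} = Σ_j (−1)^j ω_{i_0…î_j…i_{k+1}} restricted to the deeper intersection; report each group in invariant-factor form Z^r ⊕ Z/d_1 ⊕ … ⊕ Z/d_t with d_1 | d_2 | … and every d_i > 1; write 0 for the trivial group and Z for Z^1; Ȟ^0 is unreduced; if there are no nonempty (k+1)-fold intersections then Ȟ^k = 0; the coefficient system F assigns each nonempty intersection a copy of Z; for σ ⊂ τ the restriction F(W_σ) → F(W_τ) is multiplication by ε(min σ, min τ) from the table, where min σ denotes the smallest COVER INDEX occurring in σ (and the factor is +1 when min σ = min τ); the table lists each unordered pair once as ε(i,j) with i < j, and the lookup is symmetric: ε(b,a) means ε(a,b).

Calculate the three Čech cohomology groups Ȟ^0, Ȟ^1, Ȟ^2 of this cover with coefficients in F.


cover nerve:
  W12={j} W15={c} W23={e} W34={b,h} W45={g}
C dims 5,5; δ0: rk 4, SNF 1^4
Ȟ^0: (5−4)−0=1 ⇒ Z
Ȟ^1: (5−0)−4=1 ⇒ Z
Ȟ^2: (0−0)−0=0 ⇒ 0

Ȟ^0 = Z,  Ȟ^1 = Z,  Ȟ^2 = 0


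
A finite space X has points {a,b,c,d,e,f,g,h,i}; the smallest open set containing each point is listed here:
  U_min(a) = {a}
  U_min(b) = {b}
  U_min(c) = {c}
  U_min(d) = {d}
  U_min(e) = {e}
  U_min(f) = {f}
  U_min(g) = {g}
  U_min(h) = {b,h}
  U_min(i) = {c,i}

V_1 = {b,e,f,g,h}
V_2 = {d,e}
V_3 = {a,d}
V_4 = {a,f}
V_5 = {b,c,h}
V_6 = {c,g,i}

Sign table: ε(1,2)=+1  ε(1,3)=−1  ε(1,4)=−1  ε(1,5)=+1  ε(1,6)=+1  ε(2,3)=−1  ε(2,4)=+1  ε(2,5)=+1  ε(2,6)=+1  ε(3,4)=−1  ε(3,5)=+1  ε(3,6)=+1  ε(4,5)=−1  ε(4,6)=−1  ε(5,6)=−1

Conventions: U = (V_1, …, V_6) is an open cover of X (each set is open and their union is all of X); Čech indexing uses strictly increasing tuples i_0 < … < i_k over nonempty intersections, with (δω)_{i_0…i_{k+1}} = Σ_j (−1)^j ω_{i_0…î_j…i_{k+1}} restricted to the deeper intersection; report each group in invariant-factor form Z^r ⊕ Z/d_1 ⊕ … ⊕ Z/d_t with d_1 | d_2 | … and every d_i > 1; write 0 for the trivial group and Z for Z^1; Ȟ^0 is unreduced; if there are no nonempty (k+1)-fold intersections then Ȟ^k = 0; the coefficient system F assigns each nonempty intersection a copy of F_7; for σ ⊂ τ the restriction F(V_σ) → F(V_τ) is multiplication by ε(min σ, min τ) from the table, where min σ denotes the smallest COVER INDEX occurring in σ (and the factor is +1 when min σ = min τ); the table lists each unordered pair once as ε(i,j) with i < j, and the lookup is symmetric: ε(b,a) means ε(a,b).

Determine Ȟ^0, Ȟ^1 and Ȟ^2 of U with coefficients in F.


cover nerve:
  V12={e} V14={f} V15={b,h} V16={g} V23={d} V34={a} V56={c}
C dims 6,7; δ0: rk_F7 6
Ȟ^0: (6−6)−0=0 ⇒ 0
Ȟ^1: (7−0)−6=1 ⇒ Z/7
Ȟ^2: (0−0)−0=0 ⇒ 0

Ȟ^0 = 0, Ȟ^1 = Z/7, Ȟ^2 = 0


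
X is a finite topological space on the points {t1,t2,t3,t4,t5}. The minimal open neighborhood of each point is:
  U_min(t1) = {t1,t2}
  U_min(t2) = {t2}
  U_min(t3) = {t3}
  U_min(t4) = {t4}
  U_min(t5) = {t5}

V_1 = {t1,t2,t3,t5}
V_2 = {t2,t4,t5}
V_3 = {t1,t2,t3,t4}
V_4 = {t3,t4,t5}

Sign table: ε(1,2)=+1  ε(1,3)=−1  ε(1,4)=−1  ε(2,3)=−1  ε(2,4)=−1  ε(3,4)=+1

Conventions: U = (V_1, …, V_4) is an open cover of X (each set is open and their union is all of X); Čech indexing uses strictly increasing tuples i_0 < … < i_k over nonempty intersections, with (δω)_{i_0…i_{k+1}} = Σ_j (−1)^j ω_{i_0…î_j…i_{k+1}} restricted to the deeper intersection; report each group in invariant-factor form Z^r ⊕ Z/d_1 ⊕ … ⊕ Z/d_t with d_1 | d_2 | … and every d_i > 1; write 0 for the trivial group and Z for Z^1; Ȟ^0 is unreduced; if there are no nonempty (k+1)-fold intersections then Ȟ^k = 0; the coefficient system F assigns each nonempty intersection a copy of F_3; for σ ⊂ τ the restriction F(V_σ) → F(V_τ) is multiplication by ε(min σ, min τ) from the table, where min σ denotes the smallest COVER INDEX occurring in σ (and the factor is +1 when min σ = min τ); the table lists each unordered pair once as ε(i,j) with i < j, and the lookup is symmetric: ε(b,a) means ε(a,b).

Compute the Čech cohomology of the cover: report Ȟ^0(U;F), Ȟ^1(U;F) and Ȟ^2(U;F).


Ȟ^0 ≅ Z/3,  Ȟ^1 ≅ 0,  Ȟ^2 ≅ Z/3

cover nerve:
  V12={t2,t5} V13={t1,t2,t3} V14={t3,t5} V23={t2,t4} V24={t4,t5} V34={t3,t4}
  V123={t2} V124={t5} V134={t3} V234={t4}
C dims 4,6,4; δ0: rk_F3 3; δ1: rk_F3 3
Ȟ^0: (4−3)−0=1 ⇒ Z/3
Ȟ^1: (6−3)−3=0 ⇒ 0
Ȟ^2: (4−0)−3=1 ⇒ Z/3


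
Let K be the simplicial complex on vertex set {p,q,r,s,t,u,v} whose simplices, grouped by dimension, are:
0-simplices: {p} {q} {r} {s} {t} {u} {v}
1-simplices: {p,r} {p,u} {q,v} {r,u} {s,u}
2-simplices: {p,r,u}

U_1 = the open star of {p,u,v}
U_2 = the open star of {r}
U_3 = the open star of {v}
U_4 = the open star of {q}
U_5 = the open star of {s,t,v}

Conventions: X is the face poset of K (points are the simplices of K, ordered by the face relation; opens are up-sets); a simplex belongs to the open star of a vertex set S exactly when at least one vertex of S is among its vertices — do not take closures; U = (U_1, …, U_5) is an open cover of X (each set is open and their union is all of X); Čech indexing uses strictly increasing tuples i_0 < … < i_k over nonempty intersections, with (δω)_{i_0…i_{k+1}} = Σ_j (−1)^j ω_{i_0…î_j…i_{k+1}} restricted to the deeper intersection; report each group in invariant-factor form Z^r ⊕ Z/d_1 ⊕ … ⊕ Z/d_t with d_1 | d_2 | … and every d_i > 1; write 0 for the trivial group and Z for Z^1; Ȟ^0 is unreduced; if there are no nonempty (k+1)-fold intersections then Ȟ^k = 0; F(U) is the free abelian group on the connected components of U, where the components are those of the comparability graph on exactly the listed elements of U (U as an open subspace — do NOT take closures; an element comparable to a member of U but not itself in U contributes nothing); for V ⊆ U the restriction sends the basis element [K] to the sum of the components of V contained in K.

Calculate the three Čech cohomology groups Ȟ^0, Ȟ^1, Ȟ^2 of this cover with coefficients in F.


Ȟ^0 = Z^3, Ȟ^1 = 0 and Ȟ^2 = 0

nonempty intersections:
  U1={{p},{u},{v},{p,r},{p,u},{q,v},{r,u},{s,u},{p,r,u}} U2={{r},{p,r},{r,u},{p,r,u}} U3={{v},{q,v}} U4={{q},{q,v}} U5={{s},{t},{v},{q,v},{s,u}}
  U12={{p,r},{r,u},{p,r,u}} U13={{v},{q,v}} U14={{q,v}} U15={{v},{q,v},{s,u}} U34={{q,v}} U35={{v},{q,v}} U45={{q,v}}
  U134={{q,v}} U135={{v},{q,v}} U145={{q,v}} U345={{q,v}}
  U1345={{q,v}}
components per intersection:
  U1: {{p},{u},{p,r},{p,u},{r,u},{s,u},{p,r,u}} {{v},{q,v}}
  U2: {{r},{p,r},{r,u},{p,r,u}}
  U3: {{v},{q,v}}
  U4: {{q},{q,v}}
  U5: {{s},{s,u}} {{t}} {{v},{q,v}}
  U12: {{p,r},{r,u},{p,r,u}}
  U13: {{v},{q,v}}
  U14: {{q,v}}
  U15: {{v},{q,v}} {{s,u}}
  U34: {{q,v}}
  U35: {{v},{q,v}}
  U45: {{q,v}}
  U134: {{q,v}}
  U135: {{v},{q,v}}
  U145: {{q,v}}
  U345: {{q,v}}
  U1345: {{q,v}}
C dims 8,8,4,1; δ0: rk 5, SNF 1^5; δ1: rk 3, SNF 1^3; δ2: rk 1, SNF 1^1
Ȟ^0: (8−5)−0=3 ⇒ Z^3
Ȟ^1: (8−3)−5=0 ⇒ 0
Ȟ^2: (4−1)−3=0 ⇒ 0


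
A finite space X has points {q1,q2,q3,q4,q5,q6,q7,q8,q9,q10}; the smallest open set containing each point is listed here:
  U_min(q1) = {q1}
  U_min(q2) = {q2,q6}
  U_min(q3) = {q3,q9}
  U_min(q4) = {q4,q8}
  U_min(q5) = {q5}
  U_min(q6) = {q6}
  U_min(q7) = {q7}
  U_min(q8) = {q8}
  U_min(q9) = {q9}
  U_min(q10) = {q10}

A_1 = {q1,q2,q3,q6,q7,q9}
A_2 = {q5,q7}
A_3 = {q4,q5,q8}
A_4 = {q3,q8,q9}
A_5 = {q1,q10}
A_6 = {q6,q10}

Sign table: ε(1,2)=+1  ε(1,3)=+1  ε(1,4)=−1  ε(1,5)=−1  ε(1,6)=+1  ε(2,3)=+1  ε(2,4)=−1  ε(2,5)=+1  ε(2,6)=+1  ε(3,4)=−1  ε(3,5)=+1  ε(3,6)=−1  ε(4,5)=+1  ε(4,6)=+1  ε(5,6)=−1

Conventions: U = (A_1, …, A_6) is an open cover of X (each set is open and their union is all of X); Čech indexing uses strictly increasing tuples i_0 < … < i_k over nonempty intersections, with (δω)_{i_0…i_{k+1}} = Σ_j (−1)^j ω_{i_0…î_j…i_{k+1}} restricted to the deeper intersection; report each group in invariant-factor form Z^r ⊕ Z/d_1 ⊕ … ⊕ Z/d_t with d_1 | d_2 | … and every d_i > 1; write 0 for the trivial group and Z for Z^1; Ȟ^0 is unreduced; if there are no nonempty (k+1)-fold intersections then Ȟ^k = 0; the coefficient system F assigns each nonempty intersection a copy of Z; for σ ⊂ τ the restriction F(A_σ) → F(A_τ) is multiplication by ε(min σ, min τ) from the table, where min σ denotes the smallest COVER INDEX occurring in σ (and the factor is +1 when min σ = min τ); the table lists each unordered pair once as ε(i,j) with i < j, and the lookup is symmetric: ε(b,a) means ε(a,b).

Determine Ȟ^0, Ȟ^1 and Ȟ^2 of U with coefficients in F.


Ȟ^0(U;F) ≅ Z; Ȟ^1(U;F) ≅ Z^2; Ȟ^2(U;F) ≅ 0

nerve of the cover:
  A12={q7} A14={q3,q9} A15={q1} A16={q6} A23={q5} A34={q8} A56={q10}
C dims 6,7; δ0: rk 5, SNF 1^5
Ȟ^0 = (6 − 5) − 0 = 1, so Ȟ^0 ≅ Z
Ȟ^1 = (7 − 0) − 5 = 2, so Ȟ^1 ≅ Z^2
Ȟ^2 = (0 − 0) − 0 = 0, so Ȟ^2 ≅ 0


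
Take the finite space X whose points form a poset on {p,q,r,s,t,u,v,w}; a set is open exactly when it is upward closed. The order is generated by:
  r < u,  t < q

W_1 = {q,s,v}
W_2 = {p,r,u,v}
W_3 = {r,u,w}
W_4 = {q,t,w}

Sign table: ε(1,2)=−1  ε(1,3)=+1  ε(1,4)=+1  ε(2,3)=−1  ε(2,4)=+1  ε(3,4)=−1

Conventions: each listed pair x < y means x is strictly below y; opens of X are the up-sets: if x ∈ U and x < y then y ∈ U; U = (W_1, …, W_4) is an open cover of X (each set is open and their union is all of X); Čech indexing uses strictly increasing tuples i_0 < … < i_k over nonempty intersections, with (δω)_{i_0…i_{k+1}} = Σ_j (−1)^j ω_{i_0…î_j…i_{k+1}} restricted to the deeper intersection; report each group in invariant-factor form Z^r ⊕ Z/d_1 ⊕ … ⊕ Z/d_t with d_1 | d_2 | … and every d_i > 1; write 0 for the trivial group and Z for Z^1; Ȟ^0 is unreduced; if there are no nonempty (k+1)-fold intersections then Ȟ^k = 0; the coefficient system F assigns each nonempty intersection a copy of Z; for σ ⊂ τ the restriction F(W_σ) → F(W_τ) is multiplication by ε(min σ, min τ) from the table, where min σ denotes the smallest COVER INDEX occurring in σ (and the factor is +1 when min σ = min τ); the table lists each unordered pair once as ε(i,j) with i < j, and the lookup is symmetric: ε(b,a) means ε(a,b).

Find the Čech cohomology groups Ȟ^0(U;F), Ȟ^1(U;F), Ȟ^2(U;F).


nonempty overlaps:
  W12={v} W14={q} W23={r,u} W34={w}
C dims 4,4; δ0: rk 4, SNF 1^3·2
degree 0: 4−4−0 = 0 → Ȟ^0 ≅ 0
degree 1: 4−0−4 = 0 plus torsion [2] → Ȟ^1 ≅ Z/2
degree 2: 0−0−0 = 0 → Ȟ^2 ≅ 0

Ȟ^0 ≅ 0; Ȟ^1 ≅ Z/2; Ȟ^2 ≅ 0


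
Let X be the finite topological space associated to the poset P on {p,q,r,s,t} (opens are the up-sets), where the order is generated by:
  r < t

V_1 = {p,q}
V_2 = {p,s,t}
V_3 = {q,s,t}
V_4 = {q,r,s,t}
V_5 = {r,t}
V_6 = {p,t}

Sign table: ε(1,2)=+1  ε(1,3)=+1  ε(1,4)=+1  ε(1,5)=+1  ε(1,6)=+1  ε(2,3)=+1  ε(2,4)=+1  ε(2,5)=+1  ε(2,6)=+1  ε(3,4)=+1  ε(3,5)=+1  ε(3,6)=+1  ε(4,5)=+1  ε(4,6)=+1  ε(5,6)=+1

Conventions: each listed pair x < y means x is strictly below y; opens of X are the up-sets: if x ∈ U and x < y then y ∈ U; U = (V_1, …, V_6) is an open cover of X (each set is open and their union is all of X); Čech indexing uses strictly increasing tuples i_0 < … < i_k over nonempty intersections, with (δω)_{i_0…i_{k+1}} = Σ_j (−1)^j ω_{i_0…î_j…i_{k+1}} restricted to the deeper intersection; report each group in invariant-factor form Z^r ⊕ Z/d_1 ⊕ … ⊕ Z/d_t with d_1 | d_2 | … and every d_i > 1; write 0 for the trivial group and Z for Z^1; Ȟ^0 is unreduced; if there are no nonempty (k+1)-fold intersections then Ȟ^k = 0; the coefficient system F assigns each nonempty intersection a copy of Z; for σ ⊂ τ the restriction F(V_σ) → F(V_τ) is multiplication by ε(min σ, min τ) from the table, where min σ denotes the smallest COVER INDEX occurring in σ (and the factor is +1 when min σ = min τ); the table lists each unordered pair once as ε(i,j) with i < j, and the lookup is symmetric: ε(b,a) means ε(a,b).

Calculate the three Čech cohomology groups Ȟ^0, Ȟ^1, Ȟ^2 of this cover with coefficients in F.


Ȟ^0 = Z,  Ȟ^1 = Z,  Ȟ^2 = 0

intersection data:
  V12={p} V13={q} V14={q} V16={p} V23={s,t} V24={s,t} V25={t} V26={p,t} V34={q,s,t} V35={t} V36={t} V45={r,t} V46={t} V56={t}
  V126={p} V134={q} V234={s,t} V235={t} V236={t} V245={t} V246={t} V256={t} V345={t} V346={t} V356={t} V456={t}
  V2345={t} V2346={t} V2356={t} V2456={t} V3456={t}
  V23456={t}
C dims 6,14,12,5; δ0: rk 5, SNF 1^5; δ1: rk 8, SNF 1^8; δ2: rk 4, SNF 1^4
Ȟ^0 = (6 − 5) − 0 = 1, so Ȟ^0 ≅ Z
Ȟ^1 = (14 − 8) − 5 = 1, so Ȟ^1 ≅ Z
Ȟ^2 = (12 − 4) − 8 = 0, so Ȟ^2 ≅ 0
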